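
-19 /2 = -9.50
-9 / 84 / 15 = -1 / 140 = -0.01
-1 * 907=-907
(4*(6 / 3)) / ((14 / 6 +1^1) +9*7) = 0.12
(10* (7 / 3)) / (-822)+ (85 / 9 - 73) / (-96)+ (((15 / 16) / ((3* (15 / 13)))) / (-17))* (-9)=0.78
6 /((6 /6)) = 6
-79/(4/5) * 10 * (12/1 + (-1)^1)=-10862.50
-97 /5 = -19.40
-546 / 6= -91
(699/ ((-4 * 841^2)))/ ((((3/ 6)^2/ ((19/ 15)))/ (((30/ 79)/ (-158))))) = 13281/ 4414140721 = 0.00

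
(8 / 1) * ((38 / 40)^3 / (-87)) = -6859 / 87000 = -0.08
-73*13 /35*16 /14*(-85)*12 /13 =119136 /49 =2431.35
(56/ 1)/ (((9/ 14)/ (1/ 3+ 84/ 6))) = 33712/ 27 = 1248.59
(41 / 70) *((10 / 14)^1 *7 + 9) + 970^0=9.20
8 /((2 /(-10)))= -40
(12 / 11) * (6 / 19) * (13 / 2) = 468 / 209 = 2.24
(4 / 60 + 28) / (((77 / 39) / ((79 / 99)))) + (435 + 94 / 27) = 51435266 / 114345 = 449.83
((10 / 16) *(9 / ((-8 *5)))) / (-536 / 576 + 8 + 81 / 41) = -3321 / 213608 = -0.02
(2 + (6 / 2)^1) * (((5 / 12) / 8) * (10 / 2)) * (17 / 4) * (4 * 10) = 10625 / 48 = 221.35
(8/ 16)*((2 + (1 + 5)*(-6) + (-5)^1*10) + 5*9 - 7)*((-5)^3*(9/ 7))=25875/ 7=3696.43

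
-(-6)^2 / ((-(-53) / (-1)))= 36 / 53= 0.68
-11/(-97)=11/97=0.11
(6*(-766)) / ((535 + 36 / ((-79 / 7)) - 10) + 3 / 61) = -8.81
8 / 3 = 2.67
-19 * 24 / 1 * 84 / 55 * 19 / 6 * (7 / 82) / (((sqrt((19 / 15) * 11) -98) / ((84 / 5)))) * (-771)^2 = 21198374767584 * sqrt(3135) / 1621920025 +6232322181669696 / 324384005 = 19944590.43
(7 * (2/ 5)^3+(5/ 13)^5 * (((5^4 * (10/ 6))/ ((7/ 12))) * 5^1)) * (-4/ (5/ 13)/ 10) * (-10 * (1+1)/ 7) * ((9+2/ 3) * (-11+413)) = 763509135659328/ 874680625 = 872900.48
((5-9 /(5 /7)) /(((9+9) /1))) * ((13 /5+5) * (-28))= 20216 /225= 89.85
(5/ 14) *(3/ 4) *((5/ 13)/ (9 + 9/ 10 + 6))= 125/ 19292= 0.01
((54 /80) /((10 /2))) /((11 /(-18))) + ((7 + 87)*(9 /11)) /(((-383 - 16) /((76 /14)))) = -68307 /53900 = -1.27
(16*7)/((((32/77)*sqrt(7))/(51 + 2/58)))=56980*sqrt(7)/29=5198.45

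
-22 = -22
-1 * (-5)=5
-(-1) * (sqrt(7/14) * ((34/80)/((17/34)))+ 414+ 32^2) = 17 * sqrt(2)/40+ 1438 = 1438.60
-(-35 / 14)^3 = 125 / 8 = 15.62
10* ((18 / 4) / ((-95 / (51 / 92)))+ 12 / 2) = 104421 / 1748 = 59.74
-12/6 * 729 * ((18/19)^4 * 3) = -459165024/130321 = -3523.34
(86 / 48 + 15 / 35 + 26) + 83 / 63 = 29.54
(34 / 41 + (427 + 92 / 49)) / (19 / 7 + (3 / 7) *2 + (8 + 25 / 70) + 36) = 1726562 / 192577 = 8.97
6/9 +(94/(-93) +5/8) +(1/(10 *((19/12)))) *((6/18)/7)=140473/494760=0.28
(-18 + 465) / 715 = 447 / 715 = 0.63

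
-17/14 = -1.21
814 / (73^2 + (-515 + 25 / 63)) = 51282 / 303307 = 0.17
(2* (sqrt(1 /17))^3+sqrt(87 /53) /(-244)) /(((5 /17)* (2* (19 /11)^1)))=-187* sqrt(4611) /2457080+11* sqrt(17) /1615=0.02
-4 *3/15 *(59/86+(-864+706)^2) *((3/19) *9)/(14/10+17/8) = -309162672/38399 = -8051.32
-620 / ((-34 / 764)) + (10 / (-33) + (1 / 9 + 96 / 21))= 164181715 / 11781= 13936.14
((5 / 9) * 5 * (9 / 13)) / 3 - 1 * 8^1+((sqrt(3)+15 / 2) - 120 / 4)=-2329 / 78+sqrt(3)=-28.13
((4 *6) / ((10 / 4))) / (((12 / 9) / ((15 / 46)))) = 54 / 23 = 2.35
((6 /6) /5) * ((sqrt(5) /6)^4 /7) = 5 /9072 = 0.00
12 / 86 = 6 / 43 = 0.14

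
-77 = -77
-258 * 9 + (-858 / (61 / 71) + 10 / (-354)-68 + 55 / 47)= -1719024352 / 507459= -3387.51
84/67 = 1.25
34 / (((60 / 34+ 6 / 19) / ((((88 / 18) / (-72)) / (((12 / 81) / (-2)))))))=14.98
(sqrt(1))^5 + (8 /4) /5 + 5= 32 /5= 6.40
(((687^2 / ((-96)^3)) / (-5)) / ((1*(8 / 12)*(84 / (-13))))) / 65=-52441 / 137625600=-0.00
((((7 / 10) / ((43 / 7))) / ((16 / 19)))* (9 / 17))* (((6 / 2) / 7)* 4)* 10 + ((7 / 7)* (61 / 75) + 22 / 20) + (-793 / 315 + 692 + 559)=5764103939 / 4605300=1251.62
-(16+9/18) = -33/2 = -16.50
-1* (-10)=10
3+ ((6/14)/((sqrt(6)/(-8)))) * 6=3- 24 * sqrt(6)/7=-5.40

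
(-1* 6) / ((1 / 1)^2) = -6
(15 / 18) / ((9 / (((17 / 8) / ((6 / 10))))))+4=5609 / 1296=4.33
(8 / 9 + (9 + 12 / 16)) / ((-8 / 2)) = -383 / 144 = -2.66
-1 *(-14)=14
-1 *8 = -8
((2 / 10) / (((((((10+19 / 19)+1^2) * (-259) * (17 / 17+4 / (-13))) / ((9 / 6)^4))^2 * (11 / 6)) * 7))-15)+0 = -793380398637 / 52892026880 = -15.00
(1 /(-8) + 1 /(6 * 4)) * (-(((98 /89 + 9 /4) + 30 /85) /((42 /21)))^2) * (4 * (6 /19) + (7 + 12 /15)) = 2.59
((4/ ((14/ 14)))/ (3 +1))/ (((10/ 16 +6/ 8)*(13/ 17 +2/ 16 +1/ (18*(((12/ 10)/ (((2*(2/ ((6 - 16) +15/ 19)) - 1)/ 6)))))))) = 192780/ 232903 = 0.83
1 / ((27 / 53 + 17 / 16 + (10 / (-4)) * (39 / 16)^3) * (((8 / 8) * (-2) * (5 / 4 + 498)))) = 868352 / 30028966883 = 0.00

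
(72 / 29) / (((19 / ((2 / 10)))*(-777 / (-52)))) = 1248 / 713545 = 0.00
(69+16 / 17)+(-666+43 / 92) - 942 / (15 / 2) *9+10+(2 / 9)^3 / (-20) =-1956498553 / 1140156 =-1715.99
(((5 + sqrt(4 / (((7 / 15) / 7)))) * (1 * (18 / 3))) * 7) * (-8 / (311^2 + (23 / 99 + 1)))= -66528 * sqrt(15) / 9575501-166320 / 9575501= -0.04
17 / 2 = 8.50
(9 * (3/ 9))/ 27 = 1/ 9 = 0.11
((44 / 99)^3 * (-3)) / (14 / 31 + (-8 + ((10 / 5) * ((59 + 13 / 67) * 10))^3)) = -298356896 / 1879689374244879147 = -0.00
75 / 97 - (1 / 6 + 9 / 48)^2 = 144767 / 223488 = 0.65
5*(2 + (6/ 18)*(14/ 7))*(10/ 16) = 25/ 3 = 8.33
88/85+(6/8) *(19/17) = 637/340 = 1.87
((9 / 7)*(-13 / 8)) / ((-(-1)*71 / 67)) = -1.97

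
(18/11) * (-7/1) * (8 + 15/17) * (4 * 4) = -304416/187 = -1627.89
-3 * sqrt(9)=-9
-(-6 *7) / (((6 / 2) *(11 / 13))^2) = 2366 / 363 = 6.52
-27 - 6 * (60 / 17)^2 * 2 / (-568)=-548613 / 20519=-26.74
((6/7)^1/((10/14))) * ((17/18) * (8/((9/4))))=544/135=4.03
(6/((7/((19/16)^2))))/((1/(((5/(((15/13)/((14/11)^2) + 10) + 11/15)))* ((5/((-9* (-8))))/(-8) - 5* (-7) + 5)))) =18918069625/895903744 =21.12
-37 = -37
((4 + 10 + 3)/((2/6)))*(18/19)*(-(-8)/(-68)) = -108/19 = -5.68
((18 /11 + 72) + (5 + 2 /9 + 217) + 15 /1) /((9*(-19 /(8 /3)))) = -246200 /50787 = -4.85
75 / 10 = 15 / 2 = 7.50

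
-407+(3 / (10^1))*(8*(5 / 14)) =-2843 / 7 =-406.14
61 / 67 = 0.91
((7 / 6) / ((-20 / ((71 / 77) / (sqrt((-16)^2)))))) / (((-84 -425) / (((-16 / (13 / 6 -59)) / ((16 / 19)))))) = 1349 / 610962880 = 0.00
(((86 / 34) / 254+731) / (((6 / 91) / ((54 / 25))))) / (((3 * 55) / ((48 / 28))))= 738621234 / 2968625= 248.81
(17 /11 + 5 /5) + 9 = 127 /11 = 11.55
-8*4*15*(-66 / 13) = 31680 / 13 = 2436.92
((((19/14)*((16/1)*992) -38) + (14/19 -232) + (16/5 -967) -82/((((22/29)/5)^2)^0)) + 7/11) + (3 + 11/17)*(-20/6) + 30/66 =7541300923/373065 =20214.44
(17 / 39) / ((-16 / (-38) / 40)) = 1615 / 39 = 41.41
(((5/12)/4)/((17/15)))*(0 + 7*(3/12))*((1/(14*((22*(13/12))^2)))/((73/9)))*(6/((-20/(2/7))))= -1215/5684494816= -0.00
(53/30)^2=2809/900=3.12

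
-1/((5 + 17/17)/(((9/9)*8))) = -4/3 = -1.33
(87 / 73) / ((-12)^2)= 29 / 3504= 0.01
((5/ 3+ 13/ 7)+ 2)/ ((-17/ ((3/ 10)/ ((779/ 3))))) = -174/ 463505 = -0.00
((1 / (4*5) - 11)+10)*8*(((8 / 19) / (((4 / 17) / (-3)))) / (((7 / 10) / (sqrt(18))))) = 1224*sqrt(2) / 7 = 247.29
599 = 599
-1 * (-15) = 15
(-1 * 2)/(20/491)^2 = -241081/200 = -1205.40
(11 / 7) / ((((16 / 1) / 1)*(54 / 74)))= 407 / 3024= 0.13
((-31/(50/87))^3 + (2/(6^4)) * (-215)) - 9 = -198638622136/1265625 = -156949.03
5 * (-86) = -430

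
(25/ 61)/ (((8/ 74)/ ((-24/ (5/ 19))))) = -21090/ 61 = -345.74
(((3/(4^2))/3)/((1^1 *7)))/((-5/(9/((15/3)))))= -9/2800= -0.00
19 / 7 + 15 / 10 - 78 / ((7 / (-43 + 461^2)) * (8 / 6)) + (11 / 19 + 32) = -472328807 / 266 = -1775672.21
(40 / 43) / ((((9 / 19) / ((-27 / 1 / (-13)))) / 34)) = 77520 / 559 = 138.68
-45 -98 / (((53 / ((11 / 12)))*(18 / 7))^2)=-2949066361 / 65528352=-45.00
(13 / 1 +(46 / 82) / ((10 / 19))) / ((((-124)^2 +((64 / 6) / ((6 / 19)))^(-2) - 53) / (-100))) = -5329630720 / 58059708409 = -0.09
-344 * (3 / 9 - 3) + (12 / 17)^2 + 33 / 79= 62893651 / 68493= 918.25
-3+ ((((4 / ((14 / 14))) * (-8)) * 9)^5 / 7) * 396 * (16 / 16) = -784616839446549 / 7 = -112088119920935.57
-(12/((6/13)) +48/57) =-510/19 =-26.84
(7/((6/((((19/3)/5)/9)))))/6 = 133/4860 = 0.03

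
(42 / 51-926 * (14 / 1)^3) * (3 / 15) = -43196034 / 85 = -508188.64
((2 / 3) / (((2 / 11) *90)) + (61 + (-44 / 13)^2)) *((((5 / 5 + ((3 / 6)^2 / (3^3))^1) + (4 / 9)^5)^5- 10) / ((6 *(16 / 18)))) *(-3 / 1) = 21545165140427872586776542653680249 / 59633545995840595969067621253120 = 361.29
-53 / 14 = -3.79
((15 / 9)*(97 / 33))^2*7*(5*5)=4200.02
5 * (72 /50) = 36 /5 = 7.20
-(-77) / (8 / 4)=77 / 2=38.50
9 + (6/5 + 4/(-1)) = 31/5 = 6.20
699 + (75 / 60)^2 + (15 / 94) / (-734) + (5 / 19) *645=4563584039 / 5243696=870.30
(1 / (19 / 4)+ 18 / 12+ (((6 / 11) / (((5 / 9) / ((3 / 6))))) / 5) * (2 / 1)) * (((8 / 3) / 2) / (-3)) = -39854 / 47025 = -0.85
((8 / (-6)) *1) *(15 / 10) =-2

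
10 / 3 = 3.33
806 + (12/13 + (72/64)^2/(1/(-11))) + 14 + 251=880257/832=1058.00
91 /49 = 13 /7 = 1.86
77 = 77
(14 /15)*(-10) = -28 /3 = -9.33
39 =39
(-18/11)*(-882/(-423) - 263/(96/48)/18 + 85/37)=183001/38258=4.78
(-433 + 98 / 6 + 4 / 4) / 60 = -1247 / 180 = -6.93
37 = 37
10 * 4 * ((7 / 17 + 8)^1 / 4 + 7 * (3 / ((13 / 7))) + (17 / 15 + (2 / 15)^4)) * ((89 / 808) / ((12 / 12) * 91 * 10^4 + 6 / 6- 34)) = 57929478691 / 822610622983500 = 0.00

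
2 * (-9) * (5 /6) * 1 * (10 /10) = -15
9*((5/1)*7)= 315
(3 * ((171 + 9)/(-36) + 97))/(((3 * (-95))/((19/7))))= -92/35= -2.63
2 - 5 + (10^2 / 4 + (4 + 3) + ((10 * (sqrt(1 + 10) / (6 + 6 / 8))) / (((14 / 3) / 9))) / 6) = 10 * sqrt(11) / 21 + 29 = 30.58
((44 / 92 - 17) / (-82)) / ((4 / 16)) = 760 / 943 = 0.81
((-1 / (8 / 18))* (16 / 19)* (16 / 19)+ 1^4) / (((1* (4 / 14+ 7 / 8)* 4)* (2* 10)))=-301 / 46930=-0.01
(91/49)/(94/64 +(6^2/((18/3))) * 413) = 416/555401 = 0.00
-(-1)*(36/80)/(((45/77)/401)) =30877/100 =308.77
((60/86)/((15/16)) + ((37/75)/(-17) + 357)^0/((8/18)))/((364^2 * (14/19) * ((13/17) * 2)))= 166345/8295309568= 0.00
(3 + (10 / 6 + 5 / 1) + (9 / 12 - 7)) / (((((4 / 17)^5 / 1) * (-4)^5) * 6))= -58214137 / 75497472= -0.77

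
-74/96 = -37/48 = -0.77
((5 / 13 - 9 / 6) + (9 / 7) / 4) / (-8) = 289 / 2912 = 0.10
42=42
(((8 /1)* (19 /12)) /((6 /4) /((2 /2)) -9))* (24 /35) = -608 /525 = -1.16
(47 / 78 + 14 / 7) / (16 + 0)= 203 / 1248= 0.16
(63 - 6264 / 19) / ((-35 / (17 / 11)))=86139 / 7315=11.78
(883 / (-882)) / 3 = -883 / 2646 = -0.33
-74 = -74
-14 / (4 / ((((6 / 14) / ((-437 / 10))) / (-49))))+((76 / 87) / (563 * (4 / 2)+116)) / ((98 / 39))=-0.00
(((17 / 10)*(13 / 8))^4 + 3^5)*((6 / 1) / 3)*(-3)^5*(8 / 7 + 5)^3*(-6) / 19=715159841616898443 / 66734080000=10716561.04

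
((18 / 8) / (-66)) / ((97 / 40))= -15 / 1067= -0.01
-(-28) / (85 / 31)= 868 / 85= 10.21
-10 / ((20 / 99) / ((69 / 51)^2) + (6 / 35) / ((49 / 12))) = -449081325 / 6841706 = -65.64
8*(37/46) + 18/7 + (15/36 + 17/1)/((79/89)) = 4369361/152628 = 28.63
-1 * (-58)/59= 58/59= 0.98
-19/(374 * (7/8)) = -76/1309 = -0.06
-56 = -56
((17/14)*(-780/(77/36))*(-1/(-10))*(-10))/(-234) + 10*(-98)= -529240/539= -981.89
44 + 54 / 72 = 179 / 4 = 44.75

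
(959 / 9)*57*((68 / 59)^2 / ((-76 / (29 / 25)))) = -32149516 / 261075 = -123.14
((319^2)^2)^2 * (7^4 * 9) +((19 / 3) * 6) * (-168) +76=2317181934573970558149061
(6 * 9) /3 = 18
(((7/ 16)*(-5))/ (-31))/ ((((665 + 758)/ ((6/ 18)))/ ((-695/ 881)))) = -24325/ 1865450544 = -0.00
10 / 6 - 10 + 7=-1.33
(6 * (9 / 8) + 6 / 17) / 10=483 / 680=0.71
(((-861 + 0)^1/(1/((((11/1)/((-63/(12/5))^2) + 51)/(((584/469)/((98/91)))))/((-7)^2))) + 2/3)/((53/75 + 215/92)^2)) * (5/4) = -306236307417375/2929842012643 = -104.52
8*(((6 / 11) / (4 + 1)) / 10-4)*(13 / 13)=-8776 / 275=-31.91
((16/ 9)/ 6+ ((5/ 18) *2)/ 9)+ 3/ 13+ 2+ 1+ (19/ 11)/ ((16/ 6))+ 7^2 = 4933109/ 92664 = 53.24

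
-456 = -456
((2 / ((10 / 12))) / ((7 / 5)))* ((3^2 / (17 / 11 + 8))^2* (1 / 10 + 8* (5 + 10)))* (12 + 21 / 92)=35313003 / 15778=2238.12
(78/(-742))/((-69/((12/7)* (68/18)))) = 1768/179193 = 0.01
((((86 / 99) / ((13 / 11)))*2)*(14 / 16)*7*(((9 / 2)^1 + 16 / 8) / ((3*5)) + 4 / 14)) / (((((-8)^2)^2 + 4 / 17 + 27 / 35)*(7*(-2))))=-772667 / 6845114952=-0.00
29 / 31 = 0.94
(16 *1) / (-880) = -1 / 55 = -0.02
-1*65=-65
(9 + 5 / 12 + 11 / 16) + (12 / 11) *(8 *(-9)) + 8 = -31913 / 528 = -60.44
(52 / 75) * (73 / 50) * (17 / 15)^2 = 548522 / 421875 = 1.30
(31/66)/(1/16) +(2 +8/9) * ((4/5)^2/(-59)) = 1092824/146025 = 7.48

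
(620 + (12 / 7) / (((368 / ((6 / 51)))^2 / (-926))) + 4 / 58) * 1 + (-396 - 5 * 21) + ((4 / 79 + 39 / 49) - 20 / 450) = 740612414223811 / 6178416544440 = 119.87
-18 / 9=-2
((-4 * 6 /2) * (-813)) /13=9756 /13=750.46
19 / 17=1.12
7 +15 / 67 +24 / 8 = 685 / 67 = 10.22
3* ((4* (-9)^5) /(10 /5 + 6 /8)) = -2834352 /11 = -257668.36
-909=-909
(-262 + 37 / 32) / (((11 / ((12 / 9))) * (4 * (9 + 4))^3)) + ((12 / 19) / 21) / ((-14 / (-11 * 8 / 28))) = 1578905129 / 241914376704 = 0.01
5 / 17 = 0.29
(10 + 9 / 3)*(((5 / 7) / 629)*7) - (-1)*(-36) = -22579 / 629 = -35.90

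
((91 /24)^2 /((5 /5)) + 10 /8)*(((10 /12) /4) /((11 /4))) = 45005 /38016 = 1.18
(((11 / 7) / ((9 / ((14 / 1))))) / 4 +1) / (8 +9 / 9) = 29 / 162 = 0.18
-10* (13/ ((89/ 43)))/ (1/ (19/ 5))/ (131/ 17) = -361114/ 11659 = -30.97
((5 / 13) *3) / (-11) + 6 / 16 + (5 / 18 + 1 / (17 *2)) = 101045 / 175032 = 0.58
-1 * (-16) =16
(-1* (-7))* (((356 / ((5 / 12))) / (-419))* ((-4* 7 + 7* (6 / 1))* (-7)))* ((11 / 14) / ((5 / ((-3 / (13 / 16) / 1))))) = -811.64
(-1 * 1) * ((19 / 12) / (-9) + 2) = -197 / 108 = -1.82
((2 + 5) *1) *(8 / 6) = 28 / 3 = 9.33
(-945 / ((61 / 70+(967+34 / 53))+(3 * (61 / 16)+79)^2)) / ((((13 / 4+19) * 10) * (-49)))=3663360 / 386610937591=0.00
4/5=0.80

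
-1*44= -44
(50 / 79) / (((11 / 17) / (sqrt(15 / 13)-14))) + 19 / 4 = -31089 / 3476 + 850* sqrt(195) / 11297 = -7.89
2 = 2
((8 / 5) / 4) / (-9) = -2 / 45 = -0.04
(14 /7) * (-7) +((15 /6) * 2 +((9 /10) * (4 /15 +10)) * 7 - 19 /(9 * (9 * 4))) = 450533 /8100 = 55.62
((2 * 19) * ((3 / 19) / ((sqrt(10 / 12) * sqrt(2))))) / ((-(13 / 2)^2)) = -24 * sqrt(15) / 845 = -0.11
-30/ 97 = -0.31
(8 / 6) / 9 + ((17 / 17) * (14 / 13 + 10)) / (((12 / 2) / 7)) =4588 / 351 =13.07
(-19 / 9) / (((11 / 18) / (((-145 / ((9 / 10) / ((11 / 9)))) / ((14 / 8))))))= 220400 / 567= 388.71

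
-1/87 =-0.01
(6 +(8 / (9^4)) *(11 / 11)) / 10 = 19687 / 32805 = 0.60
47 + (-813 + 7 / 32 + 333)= -13849 / 32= -432.78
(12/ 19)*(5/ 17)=60/ 323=0.19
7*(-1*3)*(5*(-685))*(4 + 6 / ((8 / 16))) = 1150800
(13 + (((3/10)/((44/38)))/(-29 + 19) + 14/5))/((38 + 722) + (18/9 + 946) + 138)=34703/4061200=0.01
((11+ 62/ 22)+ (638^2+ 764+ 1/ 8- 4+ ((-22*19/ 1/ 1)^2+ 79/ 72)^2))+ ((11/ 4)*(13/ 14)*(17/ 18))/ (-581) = 7080244144134477301/ 231916608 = 30529267417.25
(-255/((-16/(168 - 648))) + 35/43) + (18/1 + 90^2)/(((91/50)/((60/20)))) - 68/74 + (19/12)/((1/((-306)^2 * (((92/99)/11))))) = 319820195209/17518501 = 18256.14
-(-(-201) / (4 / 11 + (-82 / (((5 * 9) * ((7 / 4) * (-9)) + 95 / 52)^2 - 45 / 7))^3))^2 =-208698026134673573390778487278900234616627834674462031265625 / 683063122378657836594053082064868909988350323420383376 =-305532.56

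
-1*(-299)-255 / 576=57323 / 192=298.56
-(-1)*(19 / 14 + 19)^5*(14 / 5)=376057535625 / 38416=9789086.20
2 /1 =2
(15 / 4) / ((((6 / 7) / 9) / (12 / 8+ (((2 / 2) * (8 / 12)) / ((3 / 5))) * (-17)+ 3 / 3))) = -10325 / 16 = -645.31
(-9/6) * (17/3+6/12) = -37/4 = -9.25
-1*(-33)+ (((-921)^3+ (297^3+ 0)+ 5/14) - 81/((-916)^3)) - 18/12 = -4062091826270980361/5380027072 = -755031856.14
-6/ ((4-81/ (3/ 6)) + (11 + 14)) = 6/ 133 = 0.05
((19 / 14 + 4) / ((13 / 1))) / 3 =25 / 182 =0.14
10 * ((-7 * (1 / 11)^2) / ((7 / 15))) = -150 / 121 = -1.24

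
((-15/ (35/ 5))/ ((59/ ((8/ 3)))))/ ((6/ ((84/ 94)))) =-40/ 2773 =-0.01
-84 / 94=-42 / 47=-0.89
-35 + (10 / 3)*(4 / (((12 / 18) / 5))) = 65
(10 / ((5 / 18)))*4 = 144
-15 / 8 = -1.88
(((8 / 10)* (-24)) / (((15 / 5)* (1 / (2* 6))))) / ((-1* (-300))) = -32 / 125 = -0.26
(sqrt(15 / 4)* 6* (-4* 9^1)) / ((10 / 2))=-108* sqrt(15) / 5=-83.66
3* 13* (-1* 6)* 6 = -1404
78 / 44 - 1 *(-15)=369 / 22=16.77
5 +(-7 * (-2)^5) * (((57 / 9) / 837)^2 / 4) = 31545821 / 6305121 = 5.00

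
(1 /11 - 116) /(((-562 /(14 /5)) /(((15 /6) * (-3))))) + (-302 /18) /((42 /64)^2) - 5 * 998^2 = -122192615722703 /24536358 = -4980063.29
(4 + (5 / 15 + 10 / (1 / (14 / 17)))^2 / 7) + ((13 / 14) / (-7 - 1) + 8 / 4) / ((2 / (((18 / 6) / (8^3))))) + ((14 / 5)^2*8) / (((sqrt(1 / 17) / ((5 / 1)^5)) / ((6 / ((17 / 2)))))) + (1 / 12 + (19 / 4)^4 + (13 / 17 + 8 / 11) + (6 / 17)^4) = 498004753820363 / 948306788352 + 2352000*sqrt(17) / 17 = 570968.94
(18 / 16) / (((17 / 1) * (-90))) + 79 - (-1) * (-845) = -1041761 / 1360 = -766.00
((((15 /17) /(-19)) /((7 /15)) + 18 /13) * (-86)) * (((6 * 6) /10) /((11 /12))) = -701671248 /1616615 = -434.04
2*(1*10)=20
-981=-981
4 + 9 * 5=49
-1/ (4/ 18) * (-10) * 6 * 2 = 540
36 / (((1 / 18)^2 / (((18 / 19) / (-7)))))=-209952 / 133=-1578.59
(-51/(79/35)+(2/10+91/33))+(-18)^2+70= 4879817/13035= 374.36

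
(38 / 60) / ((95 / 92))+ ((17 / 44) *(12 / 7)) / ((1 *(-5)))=2777 / 5775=0.48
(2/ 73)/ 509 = 0.00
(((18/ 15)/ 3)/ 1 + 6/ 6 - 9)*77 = -2926/ 5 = -585.20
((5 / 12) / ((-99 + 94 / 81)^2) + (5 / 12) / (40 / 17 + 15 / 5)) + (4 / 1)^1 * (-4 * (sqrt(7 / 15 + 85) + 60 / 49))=-16 * sqrt(19230) / 15 - 468419007817 / 24004309875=-167.43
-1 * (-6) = 6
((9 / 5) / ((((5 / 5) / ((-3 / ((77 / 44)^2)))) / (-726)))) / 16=19602 / 245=80.01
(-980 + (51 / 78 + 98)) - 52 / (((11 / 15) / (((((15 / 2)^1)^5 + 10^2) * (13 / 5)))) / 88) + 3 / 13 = -10052286559 / 26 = -386626406.12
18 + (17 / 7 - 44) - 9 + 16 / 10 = -1084 / 35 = -30.97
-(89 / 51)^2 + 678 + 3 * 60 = 2223737 / 2601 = 854.95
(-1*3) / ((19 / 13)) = -39 / 19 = -2.05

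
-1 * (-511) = 511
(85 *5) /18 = 23.61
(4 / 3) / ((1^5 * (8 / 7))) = 7 / 6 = 1.17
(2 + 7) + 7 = 16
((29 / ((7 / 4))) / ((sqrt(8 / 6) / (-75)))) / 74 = -2175 * sqrt(3) / 259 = -14.55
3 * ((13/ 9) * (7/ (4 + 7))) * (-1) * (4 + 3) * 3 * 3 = -173.73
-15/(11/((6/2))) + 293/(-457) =-23788/5027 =-4.73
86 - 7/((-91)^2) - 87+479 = 478.00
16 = 16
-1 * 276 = -276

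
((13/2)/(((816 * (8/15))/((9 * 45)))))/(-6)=-8775/8704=-1.01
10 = 10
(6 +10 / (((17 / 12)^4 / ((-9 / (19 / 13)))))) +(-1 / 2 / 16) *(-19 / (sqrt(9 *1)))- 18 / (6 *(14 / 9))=-11750659409 / 1066396128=-11.02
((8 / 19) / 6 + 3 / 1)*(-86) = -264.04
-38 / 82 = -19 / 41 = -0.46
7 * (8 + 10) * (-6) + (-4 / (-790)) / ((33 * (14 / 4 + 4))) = -147816896 / 195525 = -756.00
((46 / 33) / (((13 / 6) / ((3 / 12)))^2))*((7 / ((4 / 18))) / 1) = 0.58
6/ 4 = 3/ 2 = 1.50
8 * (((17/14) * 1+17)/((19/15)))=15300/133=115.04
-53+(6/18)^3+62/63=-9824/189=-51.98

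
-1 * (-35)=35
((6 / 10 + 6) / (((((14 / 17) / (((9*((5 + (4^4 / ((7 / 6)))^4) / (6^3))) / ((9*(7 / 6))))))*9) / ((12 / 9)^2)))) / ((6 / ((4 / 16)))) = 1040893916365127 / 1715322420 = 606821.15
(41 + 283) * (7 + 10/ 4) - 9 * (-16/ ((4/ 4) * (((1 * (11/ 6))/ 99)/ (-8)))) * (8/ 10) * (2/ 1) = -482274/ 5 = -96454.80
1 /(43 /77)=77 /43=1.79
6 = 6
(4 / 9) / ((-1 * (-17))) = 4 / 153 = 0.03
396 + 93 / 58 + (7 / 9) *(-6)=392.94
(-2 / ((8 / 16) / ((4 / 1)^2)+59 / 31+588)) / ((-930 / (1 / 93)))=0.00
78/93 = 26/31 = 0.84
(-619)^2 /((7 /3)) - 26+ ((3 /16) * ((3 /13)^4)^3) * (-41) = 428424200469183001795 /2609385533717872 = 164185.86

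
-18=-18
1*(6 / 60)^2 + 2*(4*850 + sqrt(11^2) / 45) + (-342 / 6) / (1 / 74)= 2324249 / 900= 2582.50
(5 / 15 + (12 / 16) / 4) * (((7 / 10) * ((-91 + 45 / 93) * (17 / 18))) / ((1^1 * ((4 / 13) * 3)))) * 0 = 0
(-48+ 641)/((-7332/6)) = -593/1222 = -0.49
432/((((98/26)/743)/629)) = 2624620752/49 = 53563688.82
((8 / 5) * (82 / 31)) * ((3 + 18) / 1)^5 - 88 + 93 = 2679171031 / 155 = 17284974.39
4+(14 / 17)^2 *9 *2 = 4684 / 289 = 16.21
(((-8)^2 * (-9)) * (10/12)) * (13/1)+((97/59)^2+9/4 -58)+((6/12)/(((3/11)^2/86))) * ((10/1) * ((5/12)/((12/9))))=-1124447891/250632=-4486.45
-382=-382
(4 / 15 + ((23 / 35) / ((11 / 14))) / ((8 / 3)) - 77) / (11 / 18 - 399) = 151311 / 788810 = 0.19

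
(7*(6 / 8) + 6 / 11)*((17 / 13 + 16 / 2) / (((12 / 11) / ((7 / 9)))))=71995 / 1872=38.46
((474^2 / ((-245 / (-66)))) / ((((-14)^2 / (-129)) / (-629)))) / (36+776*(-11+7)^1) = -150401091357 / 18415670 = -8167.02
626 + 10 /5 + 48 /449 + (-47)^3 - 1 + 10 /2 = -46332711 /449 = -103190.89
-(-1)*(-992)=-992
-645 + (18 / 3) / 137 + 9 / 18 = -176581 / 274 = -644.46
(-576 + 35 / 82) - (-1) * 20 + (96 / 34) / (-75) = -19363037 / 34850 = -555.61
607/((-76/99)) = -60093/76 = -790.70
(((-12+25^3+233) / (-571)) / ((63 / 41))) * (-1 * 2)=433124 / 11991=36.12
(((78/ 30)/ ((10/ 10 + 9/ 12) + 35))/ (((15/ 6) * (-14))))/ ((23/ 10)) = -0.00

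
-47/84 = -0.56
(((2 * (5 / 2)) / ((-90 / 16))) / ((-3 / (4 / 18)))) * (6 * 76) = 2432 / 81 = 30.02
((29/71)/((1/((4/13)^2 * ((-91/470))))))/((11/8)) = -12992/2385955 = -0.01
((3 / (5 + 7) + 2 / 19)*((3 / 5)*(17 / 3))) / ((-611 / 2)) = -459 / 116090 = -0.00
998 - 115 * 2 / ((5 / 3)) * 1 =860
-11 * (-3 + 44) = -451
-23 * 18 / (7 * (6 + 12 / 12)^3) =-0.17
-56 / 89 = -0.63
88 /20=22 /5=4.40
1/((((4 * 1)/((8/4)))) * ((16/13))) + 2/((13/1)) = 233/416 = 0.56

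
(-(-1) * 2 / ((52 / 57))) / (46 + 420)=57 / 12116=0.00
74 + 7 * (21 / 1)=221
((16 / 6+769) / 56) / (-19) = -2315 / 3192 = -0.73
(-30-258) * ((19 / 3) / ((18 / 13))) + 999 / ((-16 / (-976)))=178865 / 3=59621.67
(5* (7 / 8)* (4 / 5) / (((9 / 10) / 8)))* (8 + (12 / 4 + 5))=4480 / 9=497.78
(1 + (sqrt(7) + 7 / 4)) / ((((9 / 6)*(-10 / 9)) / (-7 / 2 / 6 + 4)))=-451 / 80- 41*sqrt(7) / 20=-11.06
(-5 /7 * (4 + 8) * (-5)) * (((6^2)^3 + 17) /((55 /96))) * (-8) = -27931062.86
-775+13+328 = -434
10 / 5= 2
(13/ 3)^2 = 169/ 9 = 18.78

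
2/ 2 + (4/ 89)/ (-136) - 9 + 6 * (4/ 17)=-19937/ 3026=-6.59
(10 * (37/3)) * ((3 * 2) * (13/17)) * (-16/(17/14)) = -2154880/289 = -7456.33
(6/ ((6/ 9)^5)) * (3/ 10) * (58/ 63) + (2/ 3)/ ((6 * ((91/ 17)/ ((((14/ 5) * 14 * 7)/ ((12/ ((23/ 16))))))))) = 260761/ 19656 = 13.27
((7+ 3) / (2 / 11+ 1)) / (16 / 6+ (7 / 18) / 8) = 15840 / 5083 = 3.12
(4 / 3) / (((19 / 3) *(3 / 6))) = 8 / 19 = 0.42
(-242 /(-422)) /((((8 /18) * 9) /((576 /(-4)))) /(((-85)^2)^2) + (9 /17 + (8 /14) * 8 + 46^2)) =1591701457500 /5887352166141023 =0.00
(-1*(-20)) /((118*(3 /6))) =20 /59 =0.34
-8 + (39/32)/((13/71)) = -43/32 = -1.34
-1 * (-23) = 23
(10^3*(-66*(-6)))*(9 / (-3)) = -1188000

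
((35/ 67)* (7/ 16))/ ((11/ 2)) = 245/ 5896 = 0.04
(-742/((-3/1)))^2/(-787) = -550564/7083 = -77.73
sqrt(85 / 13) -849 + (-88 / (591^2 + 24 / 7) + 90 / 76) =-78770298455 / 92909658 + sqrt(1105) / 13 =-845.26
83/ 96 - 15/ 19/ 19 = 28523/ 34656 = 0.82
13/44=0.30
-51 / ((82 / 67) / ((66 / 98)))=-112761 / 4018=-28.06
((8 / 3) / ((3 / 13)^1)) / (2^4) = 13 / 18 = 0.72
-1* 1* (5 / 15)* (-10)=10 / 3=3.33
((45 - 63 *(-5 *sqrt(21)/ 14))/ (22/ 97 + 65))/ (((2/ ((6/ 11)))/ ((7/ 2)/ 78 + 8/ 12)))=1455/ 10868 + 1455 *sqrt(21)/ 21736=0.44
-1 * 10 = -10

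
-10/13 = -0.77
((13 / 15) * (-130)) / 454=-169 / 681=-0.25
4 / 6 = 2 / 3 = 0.67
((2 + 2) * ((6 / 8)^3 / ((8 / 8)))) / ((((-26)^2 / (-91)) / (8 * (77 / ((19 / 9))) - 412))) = 107919 / 3952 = 27.31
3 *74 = 222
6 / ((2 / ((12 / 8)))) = 9 / 2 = 4.50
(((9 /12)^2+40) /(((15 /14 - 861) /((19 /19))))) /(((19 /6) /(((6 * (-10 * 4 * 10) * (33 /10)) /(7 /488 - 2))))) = -1463209440 /24627781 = -59.41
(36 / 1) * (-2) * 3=-216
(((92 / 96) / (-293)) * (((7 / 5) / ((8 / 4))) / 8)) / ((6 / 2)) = -161 / 1687680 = -0.00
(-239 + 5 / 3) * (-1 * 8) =5696 / 3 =1898.67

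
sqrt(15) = 3.87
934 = 934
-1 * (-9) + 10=19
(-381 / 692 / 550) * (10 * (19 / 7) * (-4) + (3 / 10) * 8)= 353949 / 3330250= 0.11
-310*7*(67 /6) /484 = -72695 /1452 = -50.07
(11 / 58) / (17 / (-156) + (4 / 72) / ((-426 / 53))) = -274131 / 167504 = -1.64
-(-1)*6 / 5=6 / 5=1.20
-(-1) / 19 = 1 / 19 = 0.05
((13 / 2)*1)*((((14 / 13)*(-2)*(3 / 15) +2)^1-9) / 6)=-161 / 20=-8.05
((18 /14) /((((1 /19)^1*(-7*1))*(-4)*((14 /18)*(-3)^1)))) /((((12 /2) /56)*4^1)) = -171 /196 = -0.87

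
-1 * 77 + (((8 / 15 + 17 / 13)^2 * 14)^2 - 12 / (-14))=22018683251767 / 10121304375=2175.48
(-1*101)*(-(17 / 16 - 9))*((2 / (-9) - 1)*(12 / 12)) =979.84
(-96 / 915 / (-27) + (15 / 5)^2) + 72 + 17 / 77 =51504154 / 634095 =81.22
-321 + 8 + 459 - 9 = 137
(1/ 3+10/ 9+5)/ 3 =58/ 27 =2.15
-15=-15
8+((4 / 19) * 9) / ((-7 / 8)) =776 / 133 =5.83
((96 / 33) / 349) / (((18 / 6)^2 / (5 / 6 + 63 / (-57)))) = -496 / 1969407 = -0.00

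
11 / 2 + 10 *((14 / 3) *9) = 851 / 2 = 425.50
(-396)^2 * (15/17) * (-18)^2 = 762125760/17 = 44830927.06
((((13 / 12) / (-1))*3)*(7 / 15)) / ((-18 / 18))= 1.52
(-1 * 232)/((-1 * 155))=232/155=1.50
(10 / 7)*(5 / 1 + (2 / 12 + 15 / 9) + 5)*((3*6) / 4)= 1065 / 14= 76.07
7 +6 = 13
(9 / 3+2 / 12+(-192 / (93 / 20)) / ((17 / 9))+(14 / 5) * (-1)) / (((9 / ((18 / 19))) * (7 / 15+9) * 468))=-339803 / 665423928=-0.00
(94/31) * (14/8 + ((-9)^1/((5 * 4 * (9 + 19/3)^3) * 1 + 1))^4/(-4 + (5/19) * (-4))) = 37802797629091657058302355161/7123931468096300309922536176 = 5.31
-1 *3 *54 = -162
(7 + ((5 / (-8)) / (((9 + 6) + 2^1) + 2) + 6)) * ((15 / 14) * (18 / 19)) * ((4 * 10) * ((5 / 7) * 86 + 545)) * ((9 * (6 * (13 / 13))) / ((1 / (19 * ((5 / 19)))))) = 1524866613750 / 17689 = 86204229.39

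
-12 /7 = -1.71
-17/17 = -1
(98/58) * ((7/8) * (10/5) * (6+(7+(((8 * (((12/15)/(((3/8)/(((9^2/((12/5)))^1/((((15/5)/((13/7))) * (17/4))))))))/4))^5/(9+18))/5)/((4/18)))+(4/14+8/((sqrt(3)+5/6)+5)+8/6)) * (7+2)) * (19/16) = 3084414099687879013227/721176947919680 - 527877 * sqrt(3)/64786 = 4276903.10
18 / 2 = 9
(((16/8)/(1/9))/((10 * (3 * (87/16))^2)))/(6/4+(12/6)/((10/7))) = 512/219501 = 0.00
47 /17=2.76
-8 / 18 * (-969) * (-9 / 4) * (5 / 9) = -1615 / 3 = -538.33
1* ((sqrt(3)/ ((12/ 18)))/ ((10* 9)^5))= sqrt(3)/ 3936600000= 0.00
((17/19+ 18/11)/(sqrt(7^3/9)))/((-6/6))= -1587*sqrt(7)/10241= -0.41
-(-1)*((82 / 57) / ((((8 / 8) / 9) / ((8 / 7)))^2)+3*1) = 144489 / 931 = 155.20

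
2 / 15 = 0.13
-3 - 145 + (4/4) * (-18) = -166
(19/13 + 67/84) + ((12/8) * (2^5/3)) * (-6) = -102365/1092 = -93.74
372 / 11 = 33.82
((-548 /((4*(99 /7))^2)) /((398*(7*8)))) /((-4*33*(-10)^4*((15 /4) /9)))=959 /68654044800000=0.00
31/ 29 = 1.07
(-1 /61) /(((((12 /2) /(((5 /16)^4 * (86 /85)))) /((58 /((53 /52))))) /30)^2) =-102654891015625 /830805404286976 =-0.12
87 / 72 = 29 / 24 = 1.21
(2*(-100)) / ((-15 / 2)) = 80 / 3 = 26.67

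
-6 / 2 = -3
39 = 39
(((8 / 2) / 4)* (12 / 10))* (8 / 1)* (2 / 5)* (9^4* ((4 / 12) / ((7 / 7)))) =8398.08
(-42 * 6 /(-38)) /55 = 126 /1045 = 0.12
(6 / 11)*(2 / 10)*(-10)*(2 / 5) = -24 / 55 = -0.44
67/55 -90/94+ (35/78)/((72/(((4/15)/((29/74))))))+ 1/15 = 52358477/157876290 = 0.33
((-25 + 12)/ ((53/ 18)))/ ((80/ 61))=-3.37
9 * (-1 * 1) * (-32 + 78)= -414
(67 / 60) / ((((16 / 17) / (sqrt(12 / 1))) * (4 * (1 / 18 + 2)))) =3417 * sqrt(3) / 11840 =0.50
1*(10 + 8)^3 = 5832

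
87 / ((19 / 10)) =870 / 19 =45.79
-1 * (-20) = 20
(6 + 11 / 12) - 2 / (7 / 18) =149 / 84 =1.77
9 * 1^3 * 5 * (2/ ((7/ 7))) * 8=720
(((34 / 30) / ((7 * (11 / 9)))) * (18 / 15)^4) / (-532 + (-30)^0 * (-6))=-33048 / 64728125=-0.00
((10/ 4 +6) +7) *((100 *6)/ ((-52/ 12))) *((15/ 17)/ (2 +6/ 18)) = -1255500/ 1547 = -811.57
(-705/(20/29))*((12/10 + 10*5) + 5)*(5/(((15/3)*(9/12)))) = -383003/5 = -76600.60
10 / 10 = 1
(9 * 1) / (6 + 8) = 9 / 14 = 0.64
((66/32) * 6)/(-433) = -99/3464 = -0.03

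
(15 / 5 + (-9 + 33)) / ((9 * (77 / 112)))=48 / 11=4.36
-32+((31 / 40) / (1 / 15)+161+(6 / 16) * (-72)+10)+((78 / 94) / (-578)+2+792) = 99712647 / 108664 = 917.62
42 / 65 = 0.65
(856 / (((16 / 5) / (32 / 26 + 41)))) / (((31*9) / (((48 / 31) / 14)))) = 391620 / 87451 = 4.48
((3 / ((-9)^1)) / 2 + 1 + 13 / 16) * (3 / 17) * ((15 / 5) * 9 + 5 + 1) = 2607 / 272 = 9.58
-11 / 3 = -3.67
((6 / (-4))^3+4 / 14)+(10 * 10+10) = 5987 / 56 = 106.91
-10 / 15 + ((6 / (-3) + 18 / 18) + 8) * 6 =124 / 3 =41.33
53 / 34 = 1.56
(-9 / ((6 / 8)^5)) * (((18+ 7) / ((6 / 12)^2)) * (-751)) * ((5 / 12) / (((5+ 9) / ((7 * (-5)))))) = -240320000 / 81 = -2966913.58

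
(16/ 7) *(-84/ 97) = -192/ 97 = -1.98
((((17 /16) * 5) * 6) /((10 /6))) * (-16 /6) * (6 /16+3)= -1377 /8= -172.12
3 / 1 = 3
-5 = -5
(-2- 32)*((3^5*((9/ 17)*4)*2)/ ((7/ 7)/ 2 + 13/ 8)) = -279936/ 17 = -16466.82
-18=-18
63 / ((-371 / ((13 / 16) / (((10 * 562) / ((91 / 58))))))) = -10647 / 276414080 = -0.00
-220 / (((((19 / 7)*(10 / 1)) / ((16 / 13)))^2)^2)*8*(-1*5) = 3461742592 / 93052452025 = 0.04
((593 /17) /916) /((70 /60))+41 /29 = 2286173 /1580558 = 1.45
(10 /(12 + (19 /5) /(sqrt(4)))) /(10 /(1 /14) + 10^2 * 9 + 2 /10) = 500 /722939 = 0.00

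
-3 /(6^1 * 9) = -1 /18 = -0.06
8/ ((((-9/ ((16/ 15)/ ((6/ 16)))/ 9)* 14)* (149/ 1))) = -0.01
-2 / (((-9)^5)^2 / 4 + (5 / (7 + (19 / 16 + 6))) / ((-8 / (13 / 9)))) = -16344 / 7123500530723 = -0.00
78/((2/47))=1833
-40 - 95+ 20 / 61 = -8215 / 61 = -134.67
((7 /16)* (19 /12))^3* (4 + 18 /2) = 30584281 /7077888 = 4.32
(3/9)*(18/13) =6/13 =0.46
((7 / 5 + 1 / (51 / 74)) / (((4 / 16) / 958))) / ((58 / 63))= 29251572 / 2465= 11866.76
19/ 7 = 2.71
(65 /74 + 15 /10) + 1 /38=3381 /1406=2.40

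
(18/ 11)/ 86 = 9/ 473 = 0.02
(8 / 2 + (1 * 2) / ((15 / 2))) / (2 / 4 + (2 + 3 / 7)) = 896 / 615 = 1.46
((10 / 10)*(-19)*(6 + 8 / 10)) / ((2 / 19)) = -6137 / 5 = -1227.40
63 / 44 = 1.43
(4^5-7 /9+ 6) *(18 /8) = 9263 /4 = 2315.75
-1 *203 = -203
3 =3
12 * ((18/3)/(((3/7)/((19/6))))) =532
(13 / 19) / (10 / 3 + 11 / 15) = 195 / 1159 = 0.17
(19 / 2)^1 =19 / 2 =9.50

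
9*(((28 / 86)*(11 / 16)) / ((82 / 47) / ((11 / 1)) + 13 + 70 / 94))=119427 / 824224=0.14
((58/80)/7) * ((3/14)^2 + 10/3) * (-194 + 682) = 3515003/20580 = 170.80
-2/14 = -1/7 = -0.14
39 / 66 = 13 / 22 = 0.59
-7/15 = -0.47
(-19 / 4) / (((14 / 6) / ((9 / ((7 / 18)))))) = -4617 / 98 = -47.11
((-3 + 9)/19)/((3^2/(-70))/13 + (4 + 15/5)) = 5460/120859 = 0.05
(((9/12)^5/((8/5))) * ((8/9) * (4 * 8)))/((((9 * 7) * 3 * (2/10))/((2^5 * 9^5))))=1476225/7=210889.29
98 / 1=98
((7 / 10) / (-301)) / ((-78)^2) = -1 / 2616120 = -0.00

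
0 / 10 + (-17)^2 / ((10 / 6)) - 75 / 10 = 1659 / 10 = 165.90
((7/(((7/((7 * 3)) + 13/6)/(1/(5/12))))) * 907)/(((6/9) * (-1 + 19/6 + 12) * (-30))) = -228564/10625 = -21.51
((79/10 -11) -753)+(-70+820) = -61/10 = -6.10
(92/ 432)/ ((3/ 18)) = 23/ 18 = 1.28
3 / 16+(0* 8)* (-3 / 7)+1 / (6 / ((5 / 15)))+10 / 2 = 755 / 144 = 5.24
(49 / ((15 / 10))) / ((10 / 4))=196 / 15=13.07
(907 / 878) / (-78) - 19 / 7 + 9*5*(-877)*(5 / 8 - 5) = 165539049835 / 958776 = 172656.65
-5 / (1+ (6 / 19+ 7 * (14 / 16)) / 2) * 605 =-919600 / 1283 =-716.76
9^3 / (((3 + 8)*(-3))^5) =-3 / 161051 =-0.00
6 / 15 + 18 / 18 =7 / 5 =1.40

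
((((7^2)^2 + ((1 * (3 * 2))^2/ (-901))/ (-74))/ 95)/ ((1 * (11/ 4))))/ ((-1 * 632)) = -842549/ 57939706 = -0.01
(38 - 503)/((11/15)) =-6975/11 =-634.09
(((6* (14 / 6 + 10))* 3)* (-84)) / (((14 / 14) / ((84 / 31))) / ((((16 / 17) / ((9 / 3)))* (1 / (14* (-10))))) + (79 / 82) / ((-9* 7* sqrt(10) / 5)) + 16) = 4735823383444608 / 37760495533289 - 243536315904* sqrt(10) / 37760495533289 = 125.40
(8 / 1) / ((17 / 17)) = 8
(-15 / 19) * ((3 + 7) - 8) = -1.58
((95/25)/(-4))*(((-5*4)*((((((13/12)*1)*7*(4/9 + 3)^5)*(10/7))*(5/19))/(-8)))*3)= -9304474075/944784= -9848.26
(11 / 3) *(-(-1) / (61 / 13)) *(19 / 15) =2717 / 2745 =0.99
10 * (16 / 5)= 32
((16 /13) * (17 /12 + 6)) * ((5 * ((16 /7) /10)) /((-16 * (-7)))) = 178 /1911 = 0.09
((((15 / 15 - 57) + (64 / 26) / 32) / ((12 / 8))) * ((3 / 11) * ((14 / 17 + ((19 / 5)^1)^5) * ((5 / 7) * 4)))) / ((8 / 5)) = -14401.56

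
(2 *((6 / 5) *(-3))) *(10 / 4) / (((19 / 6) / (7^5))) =-1815156 / 19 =-95534.53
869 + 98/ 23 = 20085/ 23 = 873.26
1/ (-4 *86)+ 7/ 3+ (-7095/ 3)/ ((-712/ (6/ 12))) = 733175/ 183696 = 3.99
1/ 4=0.25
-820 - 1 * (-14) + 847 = 41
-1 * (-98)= 98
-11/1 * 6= -66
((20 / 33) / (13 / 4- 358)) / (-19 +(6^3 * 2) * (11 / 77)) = -560 / 14001273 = -0.00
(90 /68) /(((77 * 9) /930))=2325 /1309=1.78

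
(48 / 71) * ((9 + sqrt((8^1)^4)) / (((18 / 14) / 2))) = 16352 / 213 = 76.77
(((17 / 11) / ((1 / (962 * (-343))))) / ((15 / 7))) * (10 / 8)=-297469.35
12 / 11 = 1.09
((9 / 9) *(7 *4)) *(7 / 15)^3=9604 / 3375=2.85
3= 3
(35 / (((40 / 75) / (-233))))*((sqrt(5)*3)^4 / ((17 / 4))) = -247708125 / 34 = -7285533.09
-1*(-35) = 35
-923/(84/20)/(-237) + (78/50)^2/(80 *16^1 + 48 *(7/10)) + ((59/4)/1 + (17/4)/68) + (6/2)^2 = 202194292159/8172234000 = 24.74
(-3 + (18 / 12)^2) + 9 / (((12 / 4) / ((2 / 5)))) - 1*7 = -131 / 20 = -6.55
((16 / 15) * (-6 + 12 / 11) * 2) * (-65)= 680.73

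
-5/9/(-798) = 5/7182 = 0.00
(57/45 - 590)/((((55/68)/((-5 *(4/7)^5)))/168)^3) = 13738805118536792408064/92113766322655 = 149150400.28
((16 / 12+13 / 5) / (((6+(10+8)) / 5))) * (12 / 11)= 59 / 66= 0.89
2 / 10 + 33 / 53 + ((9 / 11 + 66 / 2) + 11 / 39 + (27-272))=-23882618 / 113685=-210.08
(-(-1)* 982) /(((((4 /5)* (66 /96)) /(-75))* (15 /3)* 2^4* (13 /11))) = -36825 /26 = -1416.35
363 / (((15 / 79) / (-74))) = -707366 / 5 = -141473.20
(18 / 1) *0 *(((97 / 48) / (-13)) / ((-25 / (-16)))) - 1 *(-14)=14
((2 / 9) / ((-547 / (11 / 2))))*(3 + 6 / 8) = -55 / 6564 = -0.01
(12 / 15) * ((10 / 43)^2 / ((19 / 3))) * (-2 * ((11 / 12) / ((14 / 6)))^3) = -19965 / 24099866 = -0.00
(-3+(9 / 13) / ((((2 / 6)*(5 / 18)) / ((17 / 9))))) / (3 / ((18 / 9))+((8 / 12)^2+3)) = 13014 / 5785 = 2.25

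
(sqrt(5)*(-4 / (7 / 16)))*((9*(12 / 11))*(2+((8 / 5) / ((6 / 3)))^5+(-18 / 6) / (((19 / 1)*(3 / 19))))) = -28677888*sqrt(5) / 240625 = -266.50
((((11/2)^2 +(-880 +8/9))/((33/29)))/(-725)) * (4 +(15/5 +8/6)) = 30559/3564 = 8.57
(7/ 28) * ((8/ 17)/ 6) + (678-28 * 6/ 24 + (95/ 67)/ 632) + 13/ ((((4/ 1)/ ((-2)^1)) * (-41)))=59427186769/ 88541304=671.18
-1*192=-192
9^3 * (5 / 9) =405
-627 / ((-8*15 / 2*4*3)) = 209 / 240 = 0.87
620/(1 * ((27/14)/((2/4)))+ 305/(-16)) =-69440/1703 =-40.78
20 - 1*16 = 4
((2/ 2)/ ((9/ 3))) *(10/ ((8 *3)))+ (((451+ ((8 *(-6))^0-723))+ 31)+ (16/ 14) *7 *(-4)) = -9787/ 36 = -271.86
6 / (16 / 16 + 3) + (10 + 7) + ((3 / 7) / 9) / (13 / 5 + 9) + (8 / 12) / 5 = 18917 / 1015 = 18.64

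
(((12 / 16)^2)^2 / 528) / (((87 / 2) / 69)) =621 / 653312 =0.00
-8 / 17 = -0.47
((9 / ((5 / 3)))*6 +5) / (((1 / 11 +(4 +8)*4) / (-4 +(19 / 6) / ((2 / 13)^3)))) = 85470407 / 126960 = 673.21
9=9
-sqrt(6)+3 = 0.55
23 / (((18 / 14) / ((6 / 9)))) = 322 / 27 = 11.93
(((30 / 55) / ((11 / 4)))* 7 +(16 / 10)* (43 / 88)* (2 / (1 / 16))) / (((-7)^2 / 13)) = 207688 / 29645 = 7.01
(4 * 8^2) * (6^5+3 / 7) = 1990765.71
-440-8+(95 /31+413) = -990 /31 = -31.94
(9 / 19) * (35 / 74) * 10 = 1575 / 703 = 2.24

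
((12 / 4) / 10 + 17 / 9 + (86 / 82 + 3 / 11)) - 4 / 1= -19873 / 40590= -0.49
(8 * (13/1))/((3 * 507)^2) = 8/177957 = 0.00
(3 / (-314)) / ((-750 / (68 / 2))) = 17 / 39250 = 0.00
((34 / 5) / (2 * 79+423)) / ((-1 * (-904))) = 0.00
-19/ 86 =-0.22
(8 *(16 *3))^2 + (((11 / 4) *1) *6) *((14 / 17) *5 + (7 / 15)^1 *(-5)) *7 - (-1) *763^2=24814257 / 34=729831.09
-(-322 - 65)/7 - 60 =-4.71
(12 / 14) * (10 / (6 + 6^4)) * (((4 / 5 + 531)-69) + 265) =7278 / 1519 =4.79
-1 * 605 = -605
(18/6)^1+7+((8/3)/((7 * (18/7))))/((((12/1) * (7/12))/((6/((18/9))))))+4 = 886/63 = 14.06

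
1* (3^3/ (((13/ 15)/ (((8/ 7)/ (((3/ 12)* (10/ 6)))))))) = 7776/ 91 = 85.45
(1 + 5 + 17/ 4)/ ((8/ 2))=41/ 16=2.56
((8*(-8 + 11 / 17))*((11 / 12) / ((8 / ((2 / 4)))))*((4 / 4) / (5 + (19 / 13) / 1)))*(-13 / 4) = 232375 / 137088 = 1.70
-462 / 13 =-35.54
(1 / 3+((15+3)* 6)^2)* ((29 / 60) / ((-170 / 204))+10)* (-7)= -38457307 / 50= -769146.14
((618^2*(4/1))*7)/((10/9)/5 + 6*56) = 48122424/1513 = 31805.96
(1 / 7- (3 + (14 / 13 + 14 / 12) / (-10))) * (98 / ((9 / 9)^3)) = -20125 / 78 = -258.01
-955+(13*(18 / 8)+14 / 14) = -924.75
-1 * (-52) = 52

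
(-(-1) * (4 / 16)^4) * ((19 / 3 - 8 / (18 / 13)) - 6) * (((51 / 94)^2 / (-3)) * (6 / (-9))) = -14161 / 10179072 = -0.00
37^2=1369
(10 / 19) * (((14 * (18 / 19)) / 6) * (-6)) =-2520 / 361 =-6.98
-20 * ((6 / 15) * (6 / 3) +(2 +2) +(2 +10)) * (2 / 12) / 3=-56 / 3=-18.67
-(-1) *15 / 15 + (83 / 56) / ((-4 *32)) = 7085 / 7168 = 0.99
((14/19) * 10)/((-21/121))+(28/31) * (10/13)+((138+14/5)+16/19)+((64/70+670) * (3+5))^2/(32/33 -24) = -175980973557124/140697375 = -1250776.52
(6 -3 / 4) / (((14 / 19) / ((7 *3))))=1197 / 8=149.62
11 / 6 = 1.83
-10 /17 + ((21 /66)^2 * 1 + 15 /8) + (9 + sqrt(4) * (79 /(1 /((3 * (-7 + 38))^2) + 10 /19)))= 442056768893 /1423592104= 310.52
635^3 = 256047875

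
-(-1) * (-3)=-3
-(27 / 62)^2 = -729 / 3844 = -0.19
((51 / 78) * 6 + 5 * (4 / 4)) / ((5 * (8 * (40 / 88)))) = 319 / 650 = 0.49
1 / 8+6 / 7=55 / 56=0.98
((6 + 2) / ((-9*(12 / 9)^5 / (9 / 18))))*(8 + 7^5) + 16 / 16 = -453749 / 256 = -1772.46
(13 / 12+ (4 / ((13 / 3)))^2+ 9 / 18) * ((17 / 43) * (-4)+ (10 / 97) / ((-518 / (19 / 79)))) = -666591349699 / 173075261268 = -3.85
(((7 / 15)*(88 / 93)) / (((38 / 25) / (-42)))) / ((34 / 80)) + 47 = 18.29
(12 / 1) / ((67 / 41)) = 492 / 67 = 7.34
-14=-14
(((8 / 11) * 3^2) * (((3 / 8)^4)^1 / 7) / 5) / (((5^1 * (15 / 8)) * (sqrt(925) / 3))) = 729 * sqrt(37) / 113960000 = 0.00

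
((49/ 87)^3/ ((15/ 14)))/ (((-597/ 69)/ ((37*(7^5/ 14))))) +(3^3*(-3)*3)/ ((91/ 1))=-153603808748228/ 178872462405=-858.73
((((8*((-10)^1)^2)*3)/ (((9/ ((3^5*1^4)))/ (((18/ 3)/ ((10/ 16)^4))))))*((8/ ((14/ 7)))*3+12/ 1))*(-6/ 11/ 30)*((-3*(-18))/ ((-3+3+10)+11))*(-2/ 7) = 55037657088/ 67375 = 816885.45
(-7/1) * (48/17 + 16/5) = -3584/85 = -42.16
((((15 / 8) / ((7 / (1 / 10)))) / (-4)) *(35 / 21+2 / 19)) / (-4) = 101 / 34048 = 0.00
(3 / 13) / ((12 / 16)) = 4 / 13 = 0.31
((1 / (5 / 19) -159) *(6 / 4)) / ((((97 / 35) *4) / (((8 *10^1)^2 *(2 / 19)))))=-268800 / 19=-14147.37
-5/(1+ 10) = -5/11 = -0.45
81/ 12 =27/ 4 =6.75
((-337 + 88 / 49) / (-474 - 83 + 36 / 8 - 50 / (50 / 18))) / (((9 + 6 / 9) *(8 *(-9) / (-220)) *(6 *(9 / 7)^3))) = 100375 / 6891966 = 0.01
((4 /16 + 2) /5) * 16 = 36 /5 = 7.20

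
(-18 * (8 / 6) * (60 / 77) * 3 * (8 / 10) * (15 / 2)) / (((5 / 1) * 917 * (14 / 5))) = -12960 / 494263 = -0.03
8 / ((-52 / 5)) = -10 / 13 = -0.77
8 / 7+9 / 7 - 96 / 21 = -15 / 7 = -2.14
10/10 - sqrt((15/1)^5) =1 - 225 * sqrt(15) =-870.42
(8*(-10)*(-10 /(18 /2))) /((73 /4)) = 3200 /657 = 4.87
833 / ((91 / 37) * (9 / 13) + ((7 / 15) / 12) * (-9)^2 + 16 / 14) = 4314940 / 31057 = 138.94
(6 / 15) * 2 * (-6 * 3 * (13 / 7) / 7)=-936 / 245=-3.82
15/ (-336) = -5/ 112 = -0.04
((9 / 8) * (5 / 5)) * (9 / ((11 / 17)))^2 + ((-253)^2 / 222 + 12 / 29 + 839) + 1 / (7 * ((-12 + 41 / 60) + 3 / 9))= 1345.38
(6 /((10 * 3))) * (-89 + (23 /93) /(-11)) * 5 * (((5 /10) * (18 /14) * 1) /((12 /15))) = -97575 /1364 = -71.54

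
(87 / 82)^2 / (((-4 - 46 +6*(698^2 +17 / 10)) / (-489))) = -18506205 / 98277452804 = -0.00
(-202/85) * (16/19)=-3232/1615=-2.00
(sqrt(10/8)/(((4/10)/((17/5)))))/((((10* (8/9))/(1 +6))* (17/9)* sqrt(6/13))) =189* sqrt(390)/640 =5.83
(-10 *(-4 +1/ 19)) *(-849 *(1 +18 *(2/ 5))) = -274807.89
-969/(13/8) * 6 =-46512/13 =-3577.85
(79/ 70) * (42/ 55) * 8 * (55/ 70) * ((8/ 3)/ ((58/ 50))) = 2528/ 203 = 12.45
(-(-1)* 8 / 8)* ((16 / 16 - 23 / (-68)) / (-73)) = -91 / 4964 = -0.02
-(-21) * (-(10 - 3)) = -147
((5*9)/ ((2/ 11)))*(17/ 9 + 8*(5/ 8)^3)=121715/ 128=950.90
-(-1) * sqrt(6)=sqrt(6)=2.45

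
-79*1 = -79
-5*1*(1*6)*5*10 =-1500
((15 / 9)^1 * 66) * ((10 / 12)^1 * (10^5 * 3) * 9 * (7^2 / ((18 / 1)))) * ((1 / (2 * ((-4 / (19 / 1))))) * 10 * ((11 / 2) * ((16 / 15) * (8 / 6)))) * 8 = -1001342222222.22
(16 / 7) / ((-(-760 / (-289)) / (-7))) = 6.08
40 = 40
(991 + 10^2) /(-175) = -6.23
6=6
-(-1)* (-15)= -15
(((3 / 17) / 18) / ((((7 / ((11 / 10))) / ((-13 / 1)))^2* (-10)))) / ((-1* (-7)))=-20449 / 34986000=-0.00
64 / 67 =0.96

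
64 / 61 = 1.05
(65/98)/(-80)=-13/1568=-0.01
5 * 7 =35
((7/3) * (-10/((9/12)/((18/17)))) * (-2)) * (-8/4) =-2240/17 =-131.76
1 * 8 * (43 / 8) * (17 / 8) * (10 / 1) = 3655 / 4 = 913.75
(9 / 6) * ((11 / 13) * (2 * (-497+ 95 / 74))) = -1210539 / 962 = -1258.36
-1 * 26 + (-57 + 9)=-74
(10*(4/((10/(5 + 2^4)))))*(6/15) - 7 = 133/5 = 26.60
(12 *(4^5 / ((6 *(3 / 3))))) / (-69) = -2048 / 69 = -29.68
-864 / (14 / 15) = -6480 / 7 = -925.71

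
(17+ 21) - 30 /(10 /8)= 14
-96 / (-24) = 4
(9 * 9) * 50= 4050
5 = 5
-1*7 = -7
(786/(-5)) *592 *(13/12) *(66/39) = -853072/5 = -170614.40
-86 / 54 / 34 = -43 / 918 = -0.05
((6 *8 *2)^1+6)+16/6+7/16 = 5045/48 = 105.10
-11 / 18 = -0.61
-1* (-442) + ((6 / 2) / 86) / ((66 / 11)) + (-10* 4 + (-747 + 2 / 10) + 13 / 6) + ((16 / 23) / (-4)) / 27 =-182987093 / 534060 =-342.63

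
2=2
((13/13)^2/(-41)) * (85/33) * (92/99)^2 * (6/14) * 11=-719440/2812887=-0.26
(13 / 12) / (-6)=-13 / 72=-0.18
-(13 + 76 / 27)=-427 / 27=-15.81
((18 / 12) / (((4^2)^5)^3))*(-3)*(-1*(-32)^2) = 0.00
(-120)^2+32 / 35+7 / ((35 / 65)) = 14413.91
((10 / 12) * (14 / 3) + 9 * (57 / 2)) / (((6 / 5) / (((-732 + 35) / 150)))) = -3266839 / 3240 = -1008.28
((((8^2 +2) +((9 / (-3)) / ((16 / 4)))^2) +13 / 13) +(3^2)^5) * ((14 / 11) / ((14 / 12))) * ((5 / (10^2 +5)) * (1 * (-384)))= -90803040 / 77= -1179260.26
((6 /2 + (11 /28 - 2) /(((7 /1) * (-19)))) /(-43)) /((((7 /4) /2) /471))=-10566414 /280231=-37.71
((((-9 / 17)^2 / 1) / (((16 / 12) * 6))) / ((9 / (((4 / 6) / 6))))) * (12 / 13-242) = -1567 / 15028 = -0.10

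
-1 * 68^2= -4624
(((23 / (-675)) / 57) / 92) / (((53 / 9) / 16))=-4 / 226575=-0.00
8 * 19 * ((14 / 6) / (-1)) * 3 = -1064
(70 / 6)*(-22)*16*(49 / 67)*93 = -18714080 / 67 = -279314.63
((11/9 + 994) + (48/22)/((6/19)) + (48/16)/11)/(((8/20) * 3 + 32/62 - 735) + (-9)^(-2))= -2386845/1746008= -1.37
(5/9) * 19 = 95/9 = 10.56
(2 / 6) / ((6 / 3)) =1 / 6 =0.17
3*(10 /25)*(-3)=-18 /5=-3.60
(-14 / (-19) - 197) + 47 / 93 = -345904 / 1767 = -195.76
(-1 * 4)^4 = 256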